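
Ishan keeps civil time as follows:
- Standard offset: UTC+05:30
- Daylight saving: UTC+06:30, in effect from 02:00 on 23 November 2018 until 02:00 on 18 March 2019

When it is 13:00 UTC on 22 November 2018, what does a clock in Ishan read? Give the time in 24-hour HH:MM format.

At the standard offset (UTC+05:30), 13:00 UTC + 5h30m = 18:30 Ishan standard time.
Daylight saving runs 23 November 2018 – 18 March 2019; the standard-time date in Ishan, 22 November 2018, is outside that window, so Ishan is on standard time at UTC+05:30.
13:00 UTC + 5h30m = 18:30 local.

18:30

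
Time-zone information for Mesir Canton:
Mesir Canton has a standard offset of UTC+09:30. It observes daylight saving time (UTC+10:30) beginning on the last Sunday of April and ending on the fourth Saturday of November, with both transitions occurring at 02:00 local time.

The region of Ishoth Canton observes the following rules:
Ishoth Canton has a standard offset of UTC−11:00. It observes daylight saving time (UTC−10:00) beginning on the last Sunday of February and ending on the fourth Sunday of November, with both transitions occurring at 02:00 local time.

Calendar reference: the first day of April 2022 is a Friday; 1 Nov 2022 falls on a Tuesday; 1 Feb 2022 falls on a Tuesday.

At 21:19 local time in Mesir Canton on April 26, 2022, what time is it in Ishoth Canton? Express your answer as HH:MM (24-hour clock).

00:49

1 April 2022 is a Friday, so Sundays fall on 3, 10, 17, 24; the last is April 24.
1 November 2022 is a Tuesday, so the first Saturday is November 5 and the fourth is November 26.
April 26, 2022 lies within the daylight-saving period (24 April – 26 November), so Mesir Canton is on daylight time, UTC+10:30.
21:19 Mesir Canton − 10h30m = 10:49 UTC.
1 February 2022 is a Tuesday, so Sundays fall on 6, 13, 20, 27; the last is February 27.
1 November 2022 is a Tuesday, so the first Sunday is November 6 and the fourth is November 27.
At the standard offset (UTC−11:00), 10:49 UTC − 11h = 23:49 Ishoth Canton standard time (rolling into the previous day, 25 April 2022).
The standard-time date in Ishoth Canton, April 25, 2022, falls between 27 February and 27 November, so daylight saving is in effect and Ishoth Canton is at UTC−10:00.
10:49 UTC − 10h = 00:49 Ishoth Canton.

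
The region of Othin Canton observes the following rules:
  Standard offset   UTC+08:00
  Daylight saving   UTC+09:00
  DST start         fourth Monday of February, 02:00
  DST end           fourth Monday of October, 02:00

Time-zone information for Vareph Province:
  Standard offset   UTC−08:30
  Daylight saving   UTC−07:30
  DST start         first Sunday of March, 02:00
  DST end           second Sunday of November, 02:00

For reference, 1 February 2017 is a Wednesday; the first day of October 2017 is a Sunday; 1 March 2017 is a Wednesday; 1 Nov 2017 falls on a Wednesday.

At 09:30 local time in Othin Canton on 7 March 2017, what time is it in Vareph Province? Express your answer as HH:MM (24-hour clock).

17:00

1 February 2017 is a Wednesday, so the first Monday is February 6 and the fourth is February 27.
1 October 2017 is a Sunday, so the first Monday is October 2 and the fourth is October 23.
Daylight saving runs 27 February – 23 October; 7 March 2017 is inside that window, so Othin Canton is at UTC+09:00.
09:30 Othin Canton − 9h = 00:30 UTC.
1 March 2017 is a Wednesday, so the first Sunday is March 5.
1 November 2017 is a Wednesday, so the first Sunday is November 5 and the second is November 12.
At the standard offset (UTC−08:30), 00:30 UTC − 8h30m = 16:00 Vareph Province standard time (rolling into the previous day, 6 March 2017).
Daylight saving runs 5 March – 12 November; the standard-time date in Vareph Province, 6 March 2017, is inside that window, so Vareph Province is at UTC−07:30.
00:30 UTC − 7h30m = 17:00 Vareph Province (rolling into the previous day, 6 March 2017).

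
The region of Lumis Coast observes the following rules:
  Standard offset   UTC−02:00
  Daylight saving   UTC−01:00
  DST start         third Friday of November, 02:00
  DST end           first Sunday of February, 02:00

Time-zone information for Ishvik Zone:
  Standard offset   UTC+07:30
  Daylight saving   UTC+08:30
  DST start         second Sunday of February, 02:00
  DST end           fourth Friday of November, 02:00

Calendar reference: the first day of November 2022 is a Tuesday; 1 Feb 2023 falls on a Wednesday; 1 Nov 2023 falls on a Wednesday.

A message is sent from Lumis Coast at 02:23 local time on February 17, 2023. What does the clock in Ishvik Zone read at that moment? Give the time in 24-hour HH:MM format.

1 November 2022 is a Tuesday, so the first Friday is November 4 and the third is November 18.
1 February 2023 is a Wednesday, so the first Sunday is February 5.
Daylight saving runs 18 November 2022 – 5 February 2023; February 17, 2023 is outside that window, so Lumis Coast is on standard time at UTC−02:00.
02:23 Lumis Coast + 2h = 04:23 UTC.
1 February 2023 is a Wednesday, so the first Sunday is February 5 and the second is February 12.
1 November 2023 is a Wednesday, so the first Friday is November 3 and the fourth is November 24.
At the standard offset (UTC+07:30), 04:23 UTC + 7h30m = 11:53 Ishvik Zone standard time.
The standard-time date in Ishvik Zone, February 17, 2023, lies within the daylight-saving period (12 February – 24 November), so Ishvik Zone is on daylight time, UTC+08:30.
04:23 UTC + 8h30m = 12:53 Ishvik Zone.

12:53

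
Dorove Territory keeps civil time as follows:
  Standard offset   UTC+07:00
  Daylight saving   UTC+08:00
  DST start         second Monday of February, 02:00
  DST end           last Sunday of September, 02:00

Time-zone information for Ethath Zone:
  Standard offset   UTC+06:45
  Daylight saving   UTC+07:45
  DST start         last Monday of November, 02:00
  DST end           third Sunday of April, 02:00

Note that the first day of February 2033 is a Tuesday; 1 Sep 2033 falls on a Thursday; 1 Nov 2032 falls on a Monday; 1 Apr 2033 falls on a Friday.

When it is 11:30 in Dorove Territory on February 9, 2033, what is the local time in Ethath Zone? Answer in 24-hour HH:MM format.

1 February 2033 is a Tuesday, so the first Monday is February 7 and the second is February 14.
1 September 2033 is a Thursday, so Sundays fall on 4, 11, 18, 25; the last is September 25.
Daylight saving runs 14 February – 25 September; February 9, 2033 is outside that window, so Dorove Territory is on standard time at UTC+07:00.
11:30 Dorove Territory − 7h = 04:30 UTC.
1 November 2032 is a Monday, so Mondays fall on 1, 8, 15, 22, 29; the last is November 29.
1 April 2033 is a Friday, so the first Sunday is April 3 and the third is April 17.
At the standard offset (UTC+06:45), 04:30 UTC + 6h45m = 11:15 Ethath Zone standard time.
Daylight saving runs 29 November 2032 – 17 April 2033; the standard-time date in Ethath Zone, February 9, 2033, is inside that window, so Ethath Zone is at UTC+07:45.
04:30 UTC + 7h45m = 12:15 Ethath Zone.

12:15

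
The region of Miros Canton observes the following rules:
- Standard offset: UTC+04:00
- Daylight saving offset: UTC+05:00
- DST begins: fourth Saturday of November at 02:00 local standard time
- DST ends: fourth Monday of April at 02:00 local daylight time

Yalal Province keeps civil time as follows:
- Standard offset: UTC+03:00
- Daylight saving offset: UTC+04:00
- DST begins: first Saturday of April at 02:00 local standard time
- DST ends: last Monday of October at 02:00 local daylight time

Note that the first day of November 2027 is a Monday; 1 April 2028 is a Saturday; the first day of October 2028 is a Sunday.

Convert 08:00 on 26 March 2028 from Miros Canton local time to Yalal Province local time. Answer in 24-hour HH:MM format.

06:00

1 November 2027 is a Monday, so the first Saturday is November 6 and the fourth is November 27.
1 April 2028 is a Saturday, so the first Monday is April 3 and the fourth is April 24.
26 March 2028 lies within the daylight-saving period (27 November 2027 – 24 April 2028), so Miros Canton is on daylight time, UTC+05:00.
08:00 Miros Canton − 5h = 03:00 UTC.
1 April 2028 is a Saturday, so the first Saturday is April 1.
1 October 2028 is a Sunday, so Mondays fall on 2, 9, 16, 23, 30; the last is October 30.
At the standard offset (UTC+03:00), 03:00 UTC + 3h = 06:00 Yalal Province standard time.
Daylight saving runs 1 April – 30 October; the standard-time date in Yalal Province, 26 March 2028, is outside that window, so Yalal Province is on standard time at UTC+03:00.
03:00 UTC + 3h = 06:00 Yalal Province.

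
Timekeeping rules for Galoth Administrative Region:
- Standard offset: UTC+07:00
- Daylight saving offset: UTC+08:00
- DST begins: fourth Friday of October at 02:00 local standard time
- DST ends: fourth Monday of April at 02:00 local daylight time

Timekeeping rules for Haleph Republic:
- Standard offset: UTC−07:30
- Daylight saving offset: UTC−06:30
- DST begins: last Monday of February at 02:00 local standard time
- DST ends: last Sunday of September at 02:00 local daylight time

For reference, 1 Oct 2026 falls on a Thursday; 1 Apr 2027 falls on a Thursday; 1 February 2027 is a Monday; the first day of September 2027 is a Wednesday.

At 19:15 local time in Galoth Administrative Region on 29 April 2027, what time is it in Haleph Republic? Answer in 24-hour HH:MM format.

1 October 2026 is a Thursday, so the first Friday is October 2 and the fourth is October 23.
1 April 2027 is a Thursday, so the first Monday is April 5 and the fourth is April 26.
29 April 2027 is outside the daylight-saving period (23 October 2026 – 26 April 2027), so Galoth Administrative Region is on standard time, UTC+07:00.
19:15 Galoth Administrative Region − 7h = 12:15 UTC.
1 February 2027 is a Monday, so Mondays fall on 1, 8, 15, 22; the last is February 22.
1 September 2027 is a Wednesday, so Sundays fall on 5, 12, 19, 26; the last is September 26.
At the standard offset (UTC−07:30), 12:15 UTC − 7h30m = 04:45 Haleph Republic standard time.
The standard-time date in Haleph Republic, 29 April 2027, lies within the daylight-saving period (22 February – 26 September), so Haleph Republic is on daylight time, UTC−06:30.
12:15 UTC − 6h30m = 05:45 Haleph Republic.

05:45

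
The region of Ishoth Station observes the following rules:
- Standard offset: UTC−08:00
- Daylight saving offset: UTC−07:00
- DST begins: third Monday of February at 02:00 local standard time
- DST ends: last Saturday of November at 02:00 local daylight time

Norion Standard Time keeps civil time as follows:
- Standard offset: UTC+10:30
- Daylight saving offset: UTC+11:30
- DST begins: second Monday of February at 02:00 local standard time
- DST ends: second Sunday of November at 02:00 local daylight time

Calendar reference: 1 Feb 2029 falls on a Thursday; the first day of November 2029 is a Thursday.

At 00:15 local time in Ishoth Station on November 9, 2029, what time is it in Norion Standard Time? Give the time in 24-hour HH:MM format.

1 February 2029 is a Thursday, so the first Monday is February 5 and the third is February 19.
1 November 2029 is a Thursday, so Saturdays fall on 3, 10, 17, 24; the last is November 24.
November 9, 2029 lies within the daylight-saving period (19 February – 24 November), so Ishoth Station is on daylight time, UTC−07:00.
00:15 Ishoth Station + 7h = 07:15 UTC.
1 February 2029 is a Thursday, so the first Monday is February 5 and the second is February 12.
1 November 2029 is a Thursday, so the first Sunday is November 4 and the second is November 11.
At the standard offset (UTC+10:30), 07:15 UTC + 10h30m = 17:45 Norion Standard Time standard time.
The standard-time date in Norion Standard Time, November 9, 2029, lies within the daylight-saving period (12 February – 11 November), so Norion Standard Time is on daylight time, UTC+11:30.
07:15 UTC + 11h30m = 18:45 Norion Standard Time.

18:45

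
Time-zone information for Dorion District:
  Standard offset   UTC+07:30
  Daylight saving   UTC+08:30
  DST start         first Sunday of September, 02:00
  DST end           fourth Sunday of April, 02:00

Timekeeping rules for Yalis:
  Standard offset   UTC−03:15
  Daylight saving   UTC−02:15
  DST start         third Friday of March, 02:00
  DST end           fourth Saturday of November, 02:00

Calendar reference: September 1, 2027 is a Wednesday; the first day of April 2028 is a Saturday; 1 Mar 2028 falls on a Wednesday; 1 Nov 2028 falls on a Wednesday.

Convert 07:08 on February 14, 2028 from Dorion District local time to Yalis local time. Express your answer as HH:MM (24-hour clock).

19:23

1 September 2027 is a Wednesday, so the first Sunday is September 5.
1 April 2028 is a Saturday, so the first Sunday is April 2 and the fourth is April 23.
February 14, 2028 falls between 5 September 2027 and 23 April 2028, so daylight saving is in effect and Dorion District is at UTC+08:30.
07:08 Dorion District − 8h30m = 22:38 UTC (rolling into the previous day, 13 February 2028).
1 March 2028 is a Wednesday, so the first Friday is March 3 and the third is March 17.
1 November 2028 is a Wednesday, so the first Saturday is November 4 and the fourth is November 25.
At the standard offset (UTC−03:15), 22:38 UTC − 3h15m = 19:23 Yalis standard time.
The standard-time date in Yalis, February 13, 2028, does not fall between 17 March and 25 November, so daylight saving is not in effect and Yalis is at UTC−03:15.
22:38 UTC − 3h15m = 19:23 Yalis.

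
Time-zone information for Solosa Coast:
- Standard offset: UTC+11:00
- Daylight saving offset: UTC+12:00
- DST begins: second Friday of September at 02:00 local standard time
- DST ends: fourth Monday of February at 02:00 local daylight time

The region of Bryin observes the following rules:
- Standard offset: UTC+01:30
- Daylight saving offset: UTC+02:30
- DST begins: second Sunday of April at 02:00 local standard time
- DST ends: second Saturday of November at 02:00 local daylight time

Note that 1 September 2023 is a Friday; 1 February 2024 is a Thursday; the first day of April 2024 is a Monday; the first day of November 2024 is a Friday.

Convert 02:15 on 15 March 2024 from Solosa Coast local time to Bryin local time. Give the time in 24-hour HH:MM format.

1 September 2023 is a Friday, so the first Friday is September 1 and the second is September 8.
1 February 2024 is a Thursday, so the first Monday is February 5 and the fourth is February 26.
15 March 2024 is outside the daylight-saving period (8 September 2023 – 26 February 2024), so Solosa Coast is on standard time, UTC+11:00.
02:15 Solosa Coast − 11h = 15:15 UTC (rolling into the previous day, 14 March 2024).
1 April 2024 is a Monday, so the first Sunday is April 7 and the second is April 14.
1 November 2024 is a Friday, so the first Saturday is November 2 and the second is November 9.
At the standard offset (UTC+01:30), 15:15 UTC + 1h30m = 16:45 Bryin standard time.
The standard-time date in Bryin, 14 March 2024, is outside the daylight-saving period (14 April – 9 November), so Bryin is on standard time, UTC+01:30.
15:15 UTC + 1h30m = 16:45 Bryin.

16:45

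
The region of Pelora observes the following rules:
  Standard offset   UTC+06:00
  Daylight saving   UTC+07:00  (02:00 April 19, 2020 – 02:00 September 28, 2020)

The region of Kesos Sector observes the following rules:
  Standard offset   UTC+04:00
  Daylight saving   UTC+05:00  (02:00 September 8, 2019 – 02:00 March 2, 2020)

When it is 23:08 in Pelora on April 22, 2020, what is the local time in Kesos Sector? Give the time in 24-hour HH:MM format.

20:08

Daylight saving runs 19 April – 28 September; April 22, 2020 is inside that window, so Pelora is at UTC+07:00.
23:08 Pelora − 7h = 16:08 UTC.
At the standard offset (UTC+04:00), 16:08 UTC + 4h = 20:08 Kesos Sector standard time.
Daylight saving runs 8 September 2019 – 2 March 2020; the standard-time date in Kesos Sector, April 22, 2020, is outside that window, so Kesos Sector is on standard time at UTC+04:00.
16:08 UTC + 4h = 20:08 Kesos Sector.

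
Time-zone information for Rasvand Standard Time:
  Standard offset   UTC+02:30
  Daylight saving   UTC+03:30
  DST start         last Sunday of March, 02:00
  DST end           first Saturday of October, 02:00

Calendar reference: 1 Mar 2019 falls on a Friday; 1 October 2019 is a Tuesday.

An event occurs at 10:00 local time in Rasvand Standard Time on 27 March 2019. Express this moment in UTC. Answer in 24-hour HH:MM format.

07:30

1 March 2019 is a Friday, so Sundays fall on 3, 10, 17, 24, 31; the last is March 31.
1 October 2019 is a Tuesday, so the first Saturday is October 5.
27 March 2019 does not fall between 31 March and 5 October, so daylight saving is not in effect and Rasvand Standard Time is at UTC+02:30.
10:00 local − 2h30m = 07:30 UTC.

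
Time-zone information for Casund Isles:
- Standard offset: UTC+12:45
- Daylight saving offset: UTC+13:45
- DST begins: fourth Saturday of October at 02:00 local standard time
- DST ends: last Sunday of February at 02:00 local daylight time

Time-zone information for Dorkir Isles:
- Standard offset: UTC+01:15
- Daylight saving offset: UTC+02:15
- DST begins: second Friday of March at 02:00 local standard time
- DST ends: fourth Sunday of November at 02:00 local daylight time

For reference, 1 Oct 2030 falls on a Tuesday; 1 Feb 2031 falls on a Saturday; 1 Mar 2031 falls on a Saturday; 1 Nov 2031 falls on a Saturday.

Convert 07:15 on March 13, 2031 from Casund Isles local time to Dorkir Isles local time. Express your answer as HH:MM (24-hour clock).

1 October 2030 is a Tuesday, so the first Saturday is October 5 and the fourth is October 26.
1 February 2031 is a Saturday, so Sundays fall on 2, 9, 16, 23; the last is February 23.
Daylight saving runs 26 October 2030 – 23 February 2031; March 13, 2031 is outside that window, so Casund Isles is on standard time at UTC+12:45.
07:15 Casund Isles − 12h45m = 18:30 UTC (rolling into the previous day, 12 March 2031).
1 March 2031 is a Saturday, so the first Friday is March 7 and the second is March 14.
1 November 2031 is a Saturday, so the first Sunday is November 2 and the fourth is November 23.
At the standard offset (UTC+01:15), 18:30 UTC + 1h15m = 19:45 Dorkir Isles standard time.
Daylight saving runs 14 March – 23 November; the standard-time date in Dorkir Isles, March 12, 2031, is outside that window, so Dorkir Isles is on standard time at UTC+01:15.
18:30 UTC + 1h15m = 19:45 Dorkir Isles.

19:45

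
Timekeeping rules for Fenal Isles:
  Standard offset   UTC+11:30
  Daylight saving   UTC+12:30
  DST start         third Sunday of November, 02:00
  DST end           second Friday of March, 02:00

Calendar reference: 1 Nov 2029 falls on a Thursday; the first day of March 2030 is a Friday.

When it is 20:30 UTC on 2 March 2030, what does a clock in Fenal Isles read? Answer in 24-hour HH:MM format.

1 November 2029 is a Thursday, so the first Sunday is November 4 and the third is November 18.
1 March 2030 is a Friday, so the first Friday is March 1 and the second is March 8.
At the standard offset (UTC+11:30), 20:30 UTC + 11h30m = 08:00 Fenal Isles standard time (rolling into the next day, 3 March 2030).
Daylight saving runs 18 November 2029 – 8 March 2030; the standard-time date in Fenal Isles, 3 March 2030, is inside that window, so Fenal Isles is at UTC+12:30.
20:30 UTC + 12h30m = 09:00 local (rolling into the next day, 3 March 2030).

09:00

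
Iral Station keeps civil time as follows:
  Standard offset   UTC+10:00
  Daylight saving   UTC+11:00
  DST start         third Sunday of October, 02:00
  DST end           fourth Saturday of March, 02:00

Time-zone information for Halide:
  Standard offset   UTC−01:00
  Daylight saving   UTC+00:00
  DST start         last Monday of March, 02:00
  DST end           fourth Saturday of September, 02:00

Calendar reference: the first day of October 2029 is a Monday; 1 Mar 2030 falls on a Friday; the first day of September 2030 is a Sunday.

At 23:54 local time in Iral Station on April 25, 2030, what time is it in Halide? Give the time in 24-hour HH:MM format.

13:54

1 October 2029 is a Monday, so the first Sunday is October 7 and the third is October 21.
1 March 2030 is a Friday, so the first Saturday is March 2 and the fourth is March 23.
April 25, 2030 does not fall between 21 October 2029 and 23 March 2030, so daylight saving is not in effect and Iral Station is at UTC+10:00.
23:54 Iral Station − 10h = 13:54 UTC.
1 March 2030 is a Friday, so Mondays fall on 4, 11, 18, 25; the last is March 25.
1 September 2030 is a Sunday, so the first Saturday is September 7 and the fourth is September 28.
At the standard offset (UTC−01:00), 13:54 UTC − 1h = 12:54 Halide standard time.
Daylight saving runs 25 March – 28 September; the standard-time date in Halide, April 25, 2030, is inside that window, so Halide is at UTC+00:00.
13:54 UTC + 0h = 13:54 Halide.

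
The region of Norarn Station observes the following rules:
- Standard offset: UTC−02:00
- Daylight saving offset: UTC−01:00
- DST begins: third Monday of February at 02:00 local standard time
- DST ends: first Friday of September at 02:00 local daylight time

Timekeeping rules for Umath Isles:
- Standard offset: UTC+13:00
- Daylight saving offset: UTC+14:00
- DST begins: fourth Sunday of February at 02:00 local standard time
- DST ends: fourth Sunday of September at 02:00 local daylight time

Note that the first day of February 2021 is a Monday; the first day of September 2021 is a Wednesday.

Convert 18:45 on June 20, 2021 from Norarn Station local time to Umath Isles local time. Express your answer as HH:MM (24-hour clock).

09:45

1 February 2021 is a Monday, so the first Monday is February 1 and the third is February 15.
1 September 2021 is a Wednesday, so the first Friday is September 3.
June 20, 2021 falls between 15 February and 3 September, so daylight saving is in effect and Norarn Station is at UTC−01:00.
18:45 Norarn Station + 1h = 19:45 UTC.
1 February 2021 is a Monday, so the first Sunday is February 7 and the fourth is February 28.
1 September 2021 is a Wednesday, so the first Sunday is September 5 and the fourth is September 26.
At the standard offset (UTC+13:00), 19:45 UTC + 13h = 08:45 Umath Isles standard time (rolling into the next day, 21 June 2021).
The standard-time date in Umath Isles, June 21, 2021, falls between 28 February and 26 September, so daylight saving is in effect and Umath Isles is at UTC+14:00.
19:45 UTC + 14h = 09:45 Umath Isles (rolling into the next day, 21 June 2021).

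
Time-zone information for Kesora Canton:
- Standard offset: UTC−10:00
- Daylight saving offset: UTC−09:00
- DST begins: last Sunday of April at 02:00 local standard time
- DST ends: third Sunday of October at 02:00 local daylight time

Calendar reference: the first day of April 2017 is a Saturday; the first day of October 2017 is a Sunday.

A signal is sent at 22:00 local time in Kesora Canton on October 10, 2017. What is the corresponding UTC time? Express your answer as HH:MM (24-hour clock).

07:00

1 April 2017 is a Saturday, so Sundays fall on 2, 9, 16, 23, 30; the last is April 30.
1 October 2017 is a Sunday, so the first Sunday is October 1 and the third is October 15.
October 10, 2017 lies within the daylight-saving period (30 April – 15 October), so Kesora Canton is on daylight time, UTC−09:00.
22:00 local + 9h = 07:00 UTC (rolling into the next day, 11 October 2017).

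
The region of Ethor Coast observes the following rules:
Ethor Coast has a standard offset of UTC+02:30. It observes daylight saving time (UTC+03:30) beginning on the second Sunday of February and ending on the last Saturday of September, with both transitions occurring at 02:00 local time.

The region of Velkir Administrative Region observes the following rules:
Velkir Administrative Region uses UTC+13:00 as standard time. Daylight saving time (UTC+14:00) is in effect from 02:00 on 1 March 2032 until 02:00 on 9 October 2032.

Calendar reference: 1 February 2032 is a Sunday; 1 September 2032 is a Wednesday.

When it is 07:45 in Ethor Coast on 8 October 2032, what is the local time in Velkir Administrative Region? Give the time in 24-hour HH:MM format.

1 February 2032 is a Sunday, so the first Sunday is February 1 and the second is February 8.
1 September 2032 is a Wednesday, so Saturdays fall on 4, 11, 18, 25; the last is September 25.
8 October 2032 does not fall between 8 February and 25 September, so daylight saving is not in effect and Ethor Coast is at UTC+02:30.
07:45 Ethor Coast − 2h30m = 05:15 UTC.
At the standard offset (UTC+13:00), 05:15 UTC + 13h = 18:15 Velkir Administrative Region standard time.
The standard-time date in Velkir Administrative Region, 8 October 2032, lies within the daylight-saving period (1 March – 9 October), so Velkir Administrative Region is on daylight time, UTC+14:00.
05:15 UTC + 14h = 19:15 Velkir Administrative Region.

19:15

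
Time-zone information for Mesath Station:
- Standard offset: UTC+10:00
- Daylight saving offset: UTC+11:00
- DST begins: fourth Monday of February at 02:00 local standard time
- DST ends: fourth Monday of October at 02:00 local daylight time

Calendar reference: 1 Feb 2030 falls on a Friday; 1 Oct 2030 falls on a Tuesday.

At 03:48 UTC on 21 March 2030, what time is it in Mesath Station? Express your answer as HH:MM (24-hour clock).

14:48

1 February 2030 is a Friday, so the first Monday is February 4 and the fourth is February 25.
1 October 2030 is a Tuesday, so the first Monday is October 7 and the fourth is October 28.
At the standard offset (UTC+10:00), 03:48 UTC + 10h = 13:48 Mesath Station standard time.
The standard-time date in Mesath Station, 21 March 2030, falls between 25 February and 28 October, so daylight saving is in effect and Mesath Station is at UTC+11:00.
03:48 UTC + 11h = 14:48 local.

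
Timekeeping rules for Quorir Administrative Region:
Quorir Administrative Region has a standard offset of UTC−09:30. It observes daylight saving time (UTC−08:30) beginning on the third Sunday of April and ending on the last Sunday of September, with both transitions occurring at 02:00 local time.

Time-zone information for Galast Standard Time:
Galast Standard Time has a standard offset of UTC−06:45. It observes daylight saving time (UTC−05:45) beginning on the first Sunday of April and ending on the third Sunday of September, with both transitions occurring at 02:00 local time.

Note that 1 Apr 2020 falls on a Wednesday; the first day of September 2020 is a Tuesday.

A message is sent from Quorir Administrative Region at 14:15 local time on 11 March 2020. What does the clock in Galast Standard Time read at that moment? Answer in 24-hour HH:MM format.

1 April 2020 is a Wednesday, so the first Sunday is April 5 and the third is April 19.
1 September 2020 is a Tuesday, so Sundays fall on 6, 13, 20, 27; the last is September 27.
Daylight saving runs 19 April – 27 September; 11 March 2020 is outside that window, so Quorir Administrative Region is on standard time at UTC−09:30.
14:15 Quorir Administrative Region + 9h30m = 23:45 UTC.
1 April 2020 is a Wednesday, so the first Sunday is April 5.
1 September 2020 is a Tuesday, so the first Sunday is September 6 and the third is September 20.
At the standard offset (UTC−06:45), 23:45 UTC − 6h45m = 17:00 Galast Standard Time standard time.
The standard-time date in Galast Standard Time, 11 March 2020, is outside the daylight-saving period (5 April – 20 September), so Galast Standard Time is on standard time, UTC−06:45.
23:45 UTC − 6h45m = 17:00 Galast Standard Time.

17:00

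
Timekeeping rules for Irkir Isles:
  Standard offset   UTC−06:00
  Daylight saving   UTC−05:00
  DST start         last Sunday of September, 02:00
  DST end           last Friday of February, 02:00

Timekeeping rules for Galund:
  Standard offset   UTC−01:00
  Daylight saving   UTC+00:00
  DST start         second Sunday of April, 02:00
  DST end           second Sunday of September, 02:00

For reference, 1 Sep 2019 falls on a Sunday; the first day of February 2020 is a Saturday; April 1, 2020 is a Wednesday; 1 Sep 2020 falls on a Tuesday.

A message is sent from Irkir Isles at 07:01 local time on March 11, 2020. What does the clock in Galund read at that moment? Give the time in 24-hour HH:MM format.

12:01

1 September 2019 is a Sunday, so Sundays fall on 1, 8, 15, 22, 29; the last is September 29.
1 February 2020 is a Saturday, so Fridays fall on 7, 14, 21, 28; the last is February 28.
March 11, 2020 is outside the daylight-saving period (29 September 2019 – 28 February 2020), so Irkir Isles is on standard time, UTC−06:00.
07:01 Irkir Isles + 6h = 13:01 UTC.
1 April 2020 is a Wednesday, so the first Sunday is April 5 and the second is April 12.
1 September 2020 is a Tuesday, so the first Sunday is September 6 and the second is September 13.
At the standard offset (UTC−01:00), 13:01 UTC − 1h = 12:01 Galund standard time.
Daylight saving runs 12 April – 13 September; the standard-time date in Galund, March 11, 2020, is outside that window, so Galund is on standard time at UTC−01:00.
13:01 UTC − 1h = 12:01 Galund.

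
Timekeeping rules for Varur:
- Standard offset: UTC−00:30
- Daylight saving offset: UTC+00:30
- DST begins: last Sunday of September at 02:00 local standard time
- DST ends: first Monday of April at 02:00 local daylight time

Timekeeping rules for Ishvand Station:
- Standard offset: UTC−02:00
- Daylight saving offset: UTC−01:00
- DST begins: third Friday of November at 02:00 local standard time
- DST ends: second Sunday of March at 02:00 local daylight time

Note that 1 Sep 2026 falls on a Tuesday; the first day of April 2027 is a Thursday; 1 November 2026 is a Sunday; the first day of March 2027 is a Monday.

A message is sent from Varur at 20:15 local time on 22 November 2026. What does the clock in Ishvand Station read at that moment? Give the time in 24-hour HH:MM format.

18:45

1 September 2026 is a Tuesday, so Sundays fall on 6, 13, 20, 27; the last is September 27.
1 April 2027 is a Thursday, so the first Monday is April 5.
Daylight saving runs 27 September 2026 – 5 April 2027; 22 November 2026 is inside that window, so Varur is at UTC+00:30.
20:15 Varur − 0h30m = 19:45 UTC.
1 November 2026 is a Sunday, so the first Friday is November 6 and the third is November 20.
1 March 2027 is a Monday, so the first Sunday is March 7 and the second is March 14.
At the standard offset (UTC−02:00), 19:45 UTC − 2h = 17:45 Ishvand Station standard time.
Daylight saving runs 20 November 2026 – 14 March 2027; the standard-time date in Ishvand Station, 22 November 2026, is inside that window, so Ishvand Station is at UTC−01:00.
19:45 UTC − 1h = 18:45 Ishvand Station.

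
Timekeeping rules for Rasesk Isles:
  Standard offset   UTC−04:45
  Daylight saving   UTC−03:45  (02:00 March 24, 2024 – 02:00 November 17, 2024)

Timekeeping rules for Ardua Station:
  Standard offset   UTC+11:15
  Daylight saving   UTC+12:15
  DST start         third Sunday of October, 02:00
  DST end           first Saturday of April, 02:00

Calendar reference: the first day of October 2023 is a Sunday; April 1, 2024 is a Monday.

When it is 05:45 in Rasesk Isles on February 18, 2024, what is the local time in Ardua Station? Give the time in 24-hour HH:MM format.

February 18, 2024 does not fall between 24 March and 17 November, so daylight saving is not in effect and Rasesk Isles is at UTC−04:45.
05:45 Rasesk Isles + 4h45m = 10:30 UTC.
1 October 2023 is a Sunday, so the first Sunday is October 1 and the third is October 15.
1 April 2024 is a Monday, so the first Saturday is April 6.
At the standard offset (UTC+11:15), 10:30 UTC + 11h15m = 21:45 Ardua Station standard time.
The standard-time date in Ardua Station, February 18, 2024, falls between 15 October 2023 and 6 April 2024, so daylight saving is in effect and Ardua Station is at UTC+12:15.
10:30 UTC + 12h15m = 22:45 Ardua Station.

22:45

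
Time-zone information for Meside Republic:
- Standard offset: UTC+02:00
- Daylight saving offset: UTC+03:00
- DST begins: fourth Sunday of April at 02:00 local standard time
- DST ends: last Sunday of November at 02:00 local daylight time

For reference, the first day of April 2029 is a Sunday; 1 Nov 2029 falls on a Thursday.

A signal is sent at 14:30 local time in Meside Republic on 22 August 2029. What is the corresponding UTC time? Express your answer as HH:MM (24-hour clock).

11:30

1 April 2029 is a Sunday, so the first Sunday is April 1 and the fourth is April 22.
1 November 2029 is a Thursday, so Sundays fall on 4, 11, 18, 25; the last is November 25.
22 August 2029 lies within the daylight-saving period (22 April – 25 November), so Meside Republic is on daylight time, UTC+03:00.
14:30 local − 3h = 11:30 UTC.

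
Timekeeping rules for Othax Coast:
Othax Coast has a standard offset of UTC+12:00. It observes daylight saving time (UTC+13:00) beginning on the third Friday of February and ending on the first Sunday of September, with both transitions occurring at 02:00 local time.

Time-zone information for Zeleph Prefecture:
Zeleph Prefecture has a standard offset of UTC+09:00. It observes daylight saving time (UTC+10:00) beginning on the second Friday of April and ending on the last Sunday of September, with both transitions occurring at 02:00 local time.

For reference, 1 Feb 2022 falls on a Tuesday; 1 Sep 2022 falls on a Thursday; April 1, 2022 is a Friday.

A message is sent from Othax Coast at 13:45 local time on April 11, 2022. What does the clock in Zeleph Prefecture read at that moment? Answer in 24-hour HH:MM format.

1 February 2022 is a Tuesday, so the first Friday is February 4 and the third is February 18.
1 September 2022 is a Thursday, so the first Sunday is September 4.
April 11, 2022 falls between 18 February and 4 September, so daylight saving is in effect and Othax Coast is at UTC+13:00.
13:45 Othax Coast − 13h = 00:45 UTC.
1 April 2022 is a Friday, so the first Friday is April 1 and the second is April 8.
1 September 2022 is a Thursday, so Sundays fall on 4, 11, 18, 25; the last is September 25.
At the standard offset (UTC+09:00), 00:45 UTC + 9h = 09:45 Zeleph Prefecture standard time.
The standard-time date in Zeleph Prefecture, April 11, 2022, lies within the daylight-saving period (8 April – 25 September), so Zeleph Prefecture is on daylight time, UTC+10:00.
00:45 UTC + 10h = 10:45 Zeleph Prefecture.

10:45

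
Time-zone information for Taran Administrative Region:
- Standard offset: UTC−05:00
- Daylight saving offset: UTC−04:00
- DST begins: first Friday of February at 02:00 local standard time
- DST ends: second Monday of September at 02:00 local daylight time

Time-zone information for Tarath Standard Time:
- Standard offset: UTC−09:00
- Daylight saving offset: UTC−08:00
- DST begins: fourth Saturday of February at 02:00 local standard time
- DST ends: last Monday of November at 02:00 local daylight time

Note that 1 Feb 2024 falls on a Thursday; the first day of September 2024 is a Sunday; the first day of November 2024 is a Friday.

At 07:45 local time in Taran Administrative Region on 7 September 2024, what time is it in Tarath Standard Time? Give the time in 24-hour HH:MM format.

1 February 2024 is a Thursday, so the first Friday is February 2.
1 September 2024 is a Sunday, so the first Monday is September 2 and the second is September 9.
Daylight saving runs 2 February – 9 September; 7 September 2024 is inside that window, so Taran Administrative Region is at UTC−04:00.
07:45 Taran Administrative Region + 4h = 11:45 UTC.
1 February 2024 is a Thursday, so the first Saturday is February 3 and the fourth is February 24.
1 November 2024 is a Friday, so Mondays fall on 4, 11, 18, 25; the last is November 25.
At the standard offset (UTC−09:00), 11:45 UTC − 9h = 02:45 Tarath Standard Time standard time.
The standard-time date in Tarath Standard Time, 7 September 2024, falls between 24 February and 25 November, so daylight saving is in effect and Tarath Standard Time is at UTC−08:00.
11:45 UTC − 8h = 03:45 Tarath Standard Time.

03:45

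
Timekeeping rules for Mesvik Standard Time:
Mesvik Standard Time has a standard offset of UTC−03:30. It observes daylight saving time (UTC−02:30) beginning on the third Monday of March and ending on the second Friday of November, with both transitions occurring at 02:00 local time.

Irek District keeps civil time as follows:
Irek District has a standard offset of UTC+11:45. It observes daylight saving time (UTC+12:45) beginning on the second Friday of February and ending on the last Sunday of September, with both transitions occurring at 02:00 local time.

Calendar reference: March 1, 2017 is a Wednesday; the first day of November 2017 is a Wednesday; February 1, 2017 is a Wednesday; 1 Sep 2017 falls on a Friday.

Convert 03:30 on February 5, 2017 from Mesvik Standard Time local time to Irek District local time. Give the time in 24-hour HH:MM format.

1 March 2017 is a Wednesday, so the first Monday is March 6 and the third is March 20.
1 November 2017 is a Wednesday, so the first Friday is November 3 and the second is November 10.
Daylight saving runs 20 March – 10 November; February 5, 2017 is outside that window, so Mesvik Standard Time is on standard time at UTC−03:30.
03:30 Mesvik Standard Time + 3h30m = 07:00 UTC.
1 February 2017 is a Wednesday, so the first Friday is February 3 and the second is February 10.
1 September 2017 is a Friday, so Sundays fall on 3, 10, 17, 24; the last is September 24.
At the standard offset (UTC+11:45), 07:00 UTC + 11h45m = 18:45 Irek District standard time.
Daylight saving runs 10 February – 24 September; the standard-time date in Irek District, February 5, 2017, is outside that window, so Irek District is on standard time at UTC+11:45.
07:00 UTC + 11h45m = 18:45 Irek District.

18:45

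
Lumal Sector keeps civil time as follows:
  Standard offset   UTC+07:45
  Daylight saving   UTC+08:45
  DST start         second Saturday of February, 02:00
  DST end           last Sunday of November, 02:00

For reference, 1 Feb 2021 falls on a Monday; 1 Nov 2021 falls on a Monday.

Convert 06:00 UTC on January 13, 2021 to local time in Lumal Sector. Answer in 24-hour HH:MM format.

13:45

1 February 2021 is a Monday, so the first Saturday is February 6 and the second is February 13.
1 November 2021 is a Monday, so Sundays fall on 7, 14, 21, 28; the last is November 28.
At the standard offset (UTC+07:45), 06:00 UTC + 7h45m = 13:45 Lumal Sector standard time.
The standard-time date in Lumal Sector, January 13, 2021, is outside the daylight-saving period (13 February – 28 November), so Lumal Sector is on standard time, UTC+07:45.
06:00 UTC + 7h45m = 13:45 local.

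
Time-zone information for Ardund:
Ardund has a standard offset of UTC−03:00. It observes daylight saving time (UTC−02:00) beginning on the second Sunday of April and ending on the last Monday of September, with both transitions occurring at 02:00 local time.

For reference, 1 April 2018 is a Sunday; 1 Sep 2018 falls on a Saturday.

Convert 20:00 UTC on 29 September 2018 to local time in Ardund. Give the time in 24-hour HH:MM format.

17:00

1 April 2018 is a Sunday, so the first Sunday is April 1 and the second is April 8.
1 September 2018 is a Saturday, so Mondays fall on 3, 10, 17, 24; the last is September 24.
At the standard offset (UTC−03:00), 20:00 UTC − 3h = 17:00 Ardund standard time.
The standard-time date in Ardund, 29 September 2018, does not fall between 8 April and 24 September, so daylight saving is not in effect and Ardund is at UTC−03:00.
20:00 UTC − 3h = 17:00 local.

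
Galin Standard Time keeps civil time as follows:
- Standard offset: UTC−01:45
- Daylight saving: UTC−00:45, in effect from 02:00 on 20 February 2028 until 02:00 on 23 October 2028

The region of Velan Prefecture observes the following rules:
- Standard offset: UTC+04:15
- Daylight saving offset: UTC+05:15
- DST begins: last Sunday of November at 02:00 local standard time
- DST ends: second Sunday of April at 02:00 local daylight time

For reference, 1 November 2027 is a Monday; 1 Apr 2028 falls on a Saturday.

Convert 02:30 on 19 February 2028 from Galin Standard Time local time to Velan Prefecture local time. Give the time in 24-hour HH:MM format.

09:30

19 February 2028 does not fall between 20 February and 23 October, so daylight saving is not in effect and Galin Standard Time is at UTC−01:45.
02:30 Galin Standard Time + 1h45m = 04:15 UTC.
1 November 2027 is a Monday, so Sundays fall on 7, 14, 21, 28; the last is November 28.
1 April 2028 is a Saturday, so the first Sunday is April 2 and the second is April 9.
At the standard offset (UTC+04:15), 04:15 UTC + 4h15m = 08:30 Velan Prefecture standard time.
The standard-time date in Velan Prefecture, 19 February 2028, falls between 28 November 2027 and 9 April 2028, so daylight saving is in effect and Velan Prefecture is at UTC+05:15.
04:15 UTC + 5h15m = 09:30 Velan Prefecture.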